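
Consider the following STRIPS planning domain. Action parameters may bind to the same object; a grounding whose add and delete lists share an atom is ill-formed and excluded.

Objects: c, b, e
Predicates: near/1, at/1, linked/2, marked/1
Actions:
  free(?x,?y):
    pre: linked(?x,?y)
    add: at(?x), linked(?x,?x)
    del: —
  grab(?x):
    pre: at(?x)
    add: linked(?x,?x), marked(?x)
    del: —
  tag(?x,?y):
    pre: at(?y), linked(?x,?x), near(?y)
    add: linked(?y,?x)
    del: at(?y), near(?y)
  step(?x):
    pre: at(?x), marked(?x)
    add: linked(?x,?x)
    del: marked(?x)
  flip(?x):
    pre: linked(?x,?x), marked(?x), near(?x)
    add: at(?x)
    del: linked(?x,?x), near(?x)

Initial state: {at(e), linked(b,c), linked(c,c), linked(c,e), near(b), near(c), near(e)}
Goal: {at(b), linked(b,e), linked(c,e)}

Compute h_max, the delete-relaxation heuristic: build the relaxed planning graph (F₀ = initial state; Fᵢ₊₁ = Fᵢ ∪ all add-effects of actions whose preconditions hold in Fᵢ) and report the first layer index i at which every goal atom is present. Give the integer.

F0 = init (7 atoms)
F1 = F0 ∪ {at(b), at(c), linked(b,b), linked(e,c), linked(e,e), marked(e)}  (13 atoms)
F2 = F1 ∪ {linked(b,e), linked(c,b), linked(e,b), marked(b), marked(c)}  (18 atoms)
goal ⊆ F2  ⇒  h_max = 2

2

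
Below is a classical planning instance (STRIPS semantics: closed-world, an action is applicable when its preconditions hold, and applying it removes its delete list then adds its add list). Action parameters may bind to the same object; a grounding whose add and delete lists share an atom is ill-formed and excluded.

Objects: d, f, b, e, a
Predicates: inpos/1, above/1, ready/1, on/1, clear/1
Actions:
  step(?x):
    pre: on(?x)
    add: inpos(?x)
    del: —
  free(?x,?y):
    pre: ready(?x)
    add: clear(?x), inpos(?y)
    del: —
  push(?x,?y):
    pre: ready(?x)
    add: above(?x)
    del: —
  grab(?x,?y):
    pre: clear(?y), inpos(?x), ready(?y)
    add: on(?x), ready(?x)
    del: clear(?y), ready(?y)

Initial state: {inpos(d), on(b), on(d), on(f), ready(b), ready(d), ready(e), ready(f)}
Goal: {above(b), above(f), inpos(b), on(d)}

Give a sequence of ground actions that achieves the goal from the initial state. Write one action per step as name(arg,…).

step(b); push(f,d); push(b,d)

1. step(b)  →  {inpos(b), inpos(d), on(b), on(d), on(f), ready(b), ready(d), ready(e), ready(f)}
2. push(f,d)  →  {above(f), inpos(b), inpos(d), on(b), on(d), on(f), ready(b), ready(d), ready(e), ready(f)}
3. push(b,d)  →  {above(b), above(f), inpos(b), inpos(d), on(b), on(d), on(f), ready(b), ready(d), ready(e), ready(f)}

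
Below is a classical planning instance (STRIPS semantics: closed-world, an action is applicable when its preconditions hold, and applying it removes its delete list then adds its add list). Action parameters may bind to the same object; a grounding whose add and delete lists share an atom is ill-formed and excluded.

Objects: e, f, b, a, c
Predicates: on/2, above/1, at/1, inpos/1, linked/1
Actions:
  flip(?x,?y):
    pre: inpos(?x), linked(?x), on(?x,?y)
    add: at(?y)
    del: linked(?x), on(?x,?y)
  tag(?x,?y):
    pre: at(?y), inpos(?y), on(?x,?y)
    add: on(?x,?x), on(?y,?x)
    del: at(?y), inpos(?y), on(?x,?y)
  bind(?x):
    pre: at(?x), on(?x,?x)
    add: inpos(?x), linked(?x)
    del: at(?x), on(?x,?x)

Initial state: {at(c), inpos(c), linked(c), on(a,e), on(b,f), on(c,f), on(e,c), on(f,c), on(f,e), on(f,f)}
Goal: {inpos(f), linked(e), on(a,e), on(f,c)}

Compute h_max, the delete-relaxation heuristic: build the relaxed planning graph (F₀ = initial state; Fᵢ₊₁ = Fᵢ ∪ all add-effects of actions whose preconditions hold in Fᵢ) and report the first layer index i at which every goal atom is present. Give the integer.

3

F0 = init (10 atoms)
F1 = F0 ∪ {at(f), on(c,e), on(e,e)}  (13 atoms)
F2 = F1 ∪ {at(e), inpos(f), linked(f)}  (16 atoms)
F3 = F2 ∪ {inpos(e), linked(e), on(b,b), on(c,c), on(f,b)}  (21 atoms)
goal ⊆ F3  ⇒  h_max = 3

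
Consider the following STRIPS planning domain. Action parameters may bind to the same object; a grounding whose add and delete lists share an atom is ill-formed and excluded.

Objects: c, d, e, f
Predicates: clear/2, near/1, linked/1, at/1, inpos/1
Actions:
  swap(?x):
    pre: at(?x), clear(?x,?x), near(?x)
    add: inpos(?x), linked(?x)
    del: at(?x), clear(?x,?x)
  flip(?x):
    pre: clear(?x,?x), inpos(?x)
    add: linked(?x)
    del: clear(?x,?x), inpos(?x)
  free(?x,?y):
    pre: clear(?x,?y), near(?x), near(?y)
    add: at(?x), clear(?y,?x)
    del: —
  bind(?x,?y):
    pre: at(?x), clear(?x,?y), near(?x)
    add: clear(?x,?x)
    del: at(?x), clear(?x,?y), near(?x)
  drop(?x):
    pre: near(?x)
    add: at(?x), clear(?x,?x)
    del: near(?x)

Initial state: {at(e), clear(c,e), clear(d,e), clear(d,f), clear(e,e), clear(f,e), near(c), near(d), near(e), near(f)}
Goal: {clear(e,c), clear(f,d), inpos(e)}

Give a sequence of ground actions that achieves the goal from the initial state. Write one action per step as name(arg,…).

swap(e); free(c,e); free(d,f)

1. swap(e)  →  {clear(c,e), clear(d,e), clear(d,f), clear(f,e), inpos(e), linked(e), near(c), near(d), near(e), near(f)}
2. free(c,e)  →  {at(c), clear(c,e), clear(d,e), clear(d,f), clear(e,c), clear(f,e), inpos(e), linked(e), near(c), near(d), near(e), near(f)}
3. free(d,f)  →  {at(c), at(d), clear(c,e), clear(d,e), clear(d,f), clear(e,c), clear(f,d), clear(f,e), inpos(e), linked(e), near(c), near(d), near(e), near(f)}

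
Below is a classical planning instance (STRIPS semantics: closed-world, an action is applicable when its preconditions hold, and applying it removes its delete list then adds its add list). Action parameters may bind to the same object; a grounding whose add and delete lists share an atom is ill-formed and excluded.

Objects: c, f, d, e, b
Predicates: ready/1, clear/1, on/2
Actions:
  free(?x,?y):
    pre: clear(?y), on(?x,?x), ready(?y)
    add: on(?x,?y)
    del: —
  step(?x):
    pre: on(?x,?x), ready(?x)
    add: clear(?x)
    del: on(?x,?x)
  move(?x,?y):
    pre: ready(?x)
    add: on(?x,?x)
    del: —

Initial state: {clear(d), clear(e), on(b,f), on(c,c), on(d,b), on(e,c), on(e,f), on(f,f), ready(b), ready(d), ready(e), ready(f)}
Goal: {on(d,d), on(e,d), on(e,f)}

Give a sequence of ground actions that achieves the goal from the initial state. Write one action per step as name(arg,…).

move(d,c); move(e,c); free(e,d)

1. move(d,c)  →  {clear(d), clear(e), on(b,f), on(c,c), on(d,b), on(d,d), on(e,c), on(e,f), on(f,f), ready(b), ready(d), ready(e), ready(f)}
2. move(e,c)  →  {clear(d), clear(e), on(b,f), on(c,c), on(d,b), on(d,d), on(e,c), on(e,e), on(e,f), on(f,f), ready(b), ready(d), ready(e), ready(f)}
3. free(e,d)  →  {clear(d), clear(e), on(b,f), on(c,c), on(d,b), on(d,d), on(e,c), on(e,d), on(e,e), on(e,f), on(f,f), ready(b), ready(d), ready(e), ready(f)}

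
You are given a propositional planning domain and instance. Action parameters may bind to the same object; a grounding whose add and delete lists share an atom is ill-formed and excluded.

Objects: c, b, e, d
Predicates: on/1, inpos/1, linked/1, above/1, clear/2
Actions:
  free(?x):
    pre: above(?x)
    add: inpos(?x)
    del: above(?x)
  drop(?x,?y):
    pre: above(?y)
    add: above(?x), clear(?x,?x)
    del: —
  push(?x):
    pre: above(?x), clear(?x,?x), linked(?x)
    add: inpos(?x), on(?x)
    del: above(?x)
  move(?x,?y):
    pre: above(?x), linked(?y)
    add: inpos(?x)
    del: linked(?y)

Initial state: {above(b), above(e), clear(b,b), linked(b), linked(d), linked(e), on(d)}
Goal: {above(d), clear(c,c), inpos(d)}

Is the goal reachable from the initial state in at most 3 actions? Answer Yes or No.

Yes

1. drop(c,b)  →  {above(b), above(c), above(e), clear(b,b), clear(c,c), linked(b), linked(d), linked(e), on(d)}
2. drop(d,c)  →  {above(b), above(c), above(d), above(e), clear(b,b), clear(c,c), clear(d,d), linked(b), linked(d), linked(e), on(d)}
3. move(d,b)  →  {above(b), above(c), above(d), above(e), clear(b,b), clear(c,c), clear(d,d), inpos(d), linked(d), linked(e), on(d)}
optimal plan length = 3; 3 ≤ 3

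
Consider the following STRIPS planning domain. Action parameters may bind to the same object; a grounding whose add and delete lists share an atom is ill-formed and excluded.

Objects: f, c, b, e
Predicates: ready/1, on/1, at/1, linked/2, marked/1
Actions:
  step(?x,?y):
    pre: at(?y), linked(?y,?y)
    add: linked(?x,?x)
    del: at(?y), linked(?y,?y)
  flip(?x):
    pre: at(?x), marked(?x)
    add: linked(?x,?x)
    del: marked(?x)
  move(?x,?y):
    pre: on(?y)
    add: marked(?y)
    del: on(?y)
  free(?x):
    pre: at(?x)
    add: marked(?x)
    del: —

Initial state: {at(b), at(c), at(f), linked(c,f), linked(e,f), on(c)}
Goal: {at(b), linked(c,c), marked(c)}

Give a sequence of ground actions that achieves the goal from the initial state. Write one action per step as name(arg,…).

1. move(f,c)  →  {at(b), at(c), at(f), linked(c,f), linked(e,f), marked(c)}
2. flip(c)  →  {at(b), at(c), at(f), linked(c,c), linked(c,f), linked(e,f)}
3. free(c)  →  {at(b), at(c), at(f), linked(c,c), linked(c,f), linked(e,f), marked(c)}

move(f,c); flip(c); free(c)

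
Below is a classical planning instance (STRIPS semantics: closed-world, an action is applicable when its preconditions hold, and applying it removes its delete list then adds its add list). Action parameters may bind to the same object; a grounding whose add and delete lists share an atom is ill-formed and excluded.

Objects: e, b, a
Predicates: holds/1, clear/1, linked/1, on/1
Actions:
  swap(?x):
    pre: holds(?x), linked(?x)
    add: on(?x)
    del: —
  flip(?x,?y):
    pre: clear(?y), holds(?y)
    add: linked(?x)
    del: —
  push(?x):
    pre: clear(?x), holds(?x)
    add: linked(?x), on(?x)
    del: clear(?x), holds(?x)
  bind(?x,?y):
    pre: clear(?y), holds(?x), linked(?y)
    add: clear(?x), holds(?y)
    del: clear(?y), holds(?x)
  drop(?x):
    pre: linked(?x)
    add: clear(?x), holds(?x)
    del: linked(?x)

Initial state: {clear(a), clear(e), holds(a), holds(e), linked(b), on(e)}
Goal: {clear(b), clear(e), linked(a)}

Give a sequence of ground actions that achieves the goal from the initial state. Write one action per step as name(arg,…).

flip(a,e); drop(b)

1. flip(a,e)  →  {clear(a), clear(e), holds(a), holds(e), linked(a), linked(b), on(e)}
2. drop(b)  →  {clear(a), clear(b), clear(e), holds(a), holds(b), holds(e), linked(a), on(e)}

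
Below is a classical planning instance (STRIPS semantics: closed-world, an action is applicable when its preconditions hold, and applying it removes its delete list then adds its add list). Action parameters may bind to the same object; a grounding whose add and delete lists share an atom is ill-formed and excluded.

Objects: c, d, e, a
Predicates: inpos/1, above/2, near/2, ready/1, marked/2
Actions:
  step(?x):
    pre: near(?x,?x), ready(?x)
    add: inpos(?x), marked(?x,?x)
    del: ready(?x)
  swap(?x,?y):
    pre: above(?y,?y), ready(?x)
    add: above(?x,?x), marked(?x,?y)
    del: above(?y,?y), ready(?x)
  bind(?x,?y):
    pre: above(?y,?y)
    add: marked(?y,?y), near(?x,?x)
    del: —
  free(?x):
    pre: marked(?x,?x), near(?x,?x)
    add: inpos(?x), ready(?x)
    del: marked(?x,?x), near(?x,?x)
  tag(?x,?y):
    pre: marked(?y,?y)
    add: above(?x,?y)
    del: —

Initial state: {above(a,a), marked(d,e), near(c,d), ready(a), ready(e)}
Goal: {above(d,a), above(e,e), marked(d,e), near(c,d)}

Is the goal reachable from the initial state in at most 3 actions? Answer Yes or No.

Yes

1. bind(c,a)  →  {above(a,a), marked(a,a), marked(d,e), near(c,c), near(c,d), ready(a), ready(e)}
2. swap(e,a)  →  {above(e,e), marked(a,a), marked(d,e), marked(e,a), near(c,c), near(c,d), ready(a)}
3. tag(d,a)  →  {above(d,a), above(e,e), marked(a,a), marked(d,e), marked(e,a), near(c,c), near(c,d), ready(a)}
optimal plan length = 3; 3 ≤ 3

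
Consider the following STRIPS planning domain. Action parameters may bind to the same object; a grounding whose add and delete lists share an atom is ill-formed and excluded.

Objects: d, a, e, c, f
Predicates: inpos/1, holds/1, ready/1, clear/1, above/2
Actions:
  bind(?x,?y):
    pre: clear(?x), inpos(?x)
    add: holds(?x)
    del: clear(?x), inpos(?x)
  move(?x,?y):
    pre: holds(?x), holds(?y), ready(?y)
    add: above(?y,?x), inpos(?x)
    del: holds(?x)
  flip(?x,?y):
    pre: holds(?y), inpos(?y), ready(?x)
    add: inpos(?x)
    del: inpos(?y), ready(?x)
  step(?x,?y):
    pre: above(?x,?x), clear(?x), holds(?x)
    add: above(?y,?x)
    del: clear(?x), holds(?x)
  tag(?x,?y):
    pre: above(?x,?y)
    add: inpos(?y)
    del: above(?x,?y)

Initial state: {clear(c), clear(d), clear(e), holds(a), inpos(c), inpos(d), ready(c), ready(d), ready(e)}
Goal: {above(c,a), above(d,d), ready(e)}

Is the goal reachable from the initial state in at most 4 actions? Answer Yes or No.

Yes

1. bind(d,d)  →  {clear(c), clear(e), holds(a), holds(d), inpos(c), ready(c), ready(d), ready(e)}
2. bind(c,d)  →  {clear(e), holds(a), holds(c), holds(d), ready(c), ready(d), ready(e)}
3. move(d,d)  →  {above(d,d), clear(e), holds(a), holds(c), inpos(d), ready(c), ready(d), ready(e)}
4. move(a,c)  →  {above(c,a), above(d,d), clear(e), holds(c), inpos(a), inpos(d), ready(c), ready(d), ready(e)}
optimal plan length = 4; 4 ≤ 4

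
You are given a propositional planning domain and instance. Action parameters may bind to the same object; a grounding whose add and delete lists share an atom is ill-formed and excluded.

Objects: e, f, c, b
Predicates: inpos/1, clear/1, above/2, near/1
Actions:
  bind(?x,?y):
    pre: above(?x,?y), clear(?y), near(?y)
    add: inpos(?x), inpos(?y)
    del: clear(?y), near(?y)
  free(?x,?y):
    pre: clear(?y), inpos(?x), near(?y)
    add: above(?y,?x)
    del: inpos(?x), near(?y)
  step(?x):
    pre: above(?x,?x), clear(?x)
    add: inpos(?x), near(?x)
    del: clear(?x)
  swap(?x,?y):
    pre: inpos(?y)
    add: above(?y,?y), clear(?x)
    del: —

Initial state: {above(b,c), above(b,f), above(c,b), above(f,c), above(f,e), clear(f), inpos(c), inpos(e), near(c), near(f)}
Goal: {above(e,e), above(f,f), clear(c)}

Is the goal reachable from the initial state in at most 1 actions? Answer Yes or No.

1. bind(b,f)  →  {above(b,c), above(b,f), above(c,b), above(f,c), above(f,e), inpos(b), inpos(c), inpos(e), inpos(f), near(c)}
2. swap(e,e)  →  {above(b,c), above(b,f), above(c,b), above(e,e), above(f,c), above(f,e), clear(e), inpos(b), inpos(c), inpos(e), inpos(f), near(c)}
3. swap(c,f)  →  {above(b,c), above(b,f), above(c,b), above(e,e), above(f,c), above(f,e), above(f,f), clear(c), clear(e), inpos(b), inpos(c), inpos(e), inpos(f), near(c)}
optimal plan length = 3; 3 > 1

No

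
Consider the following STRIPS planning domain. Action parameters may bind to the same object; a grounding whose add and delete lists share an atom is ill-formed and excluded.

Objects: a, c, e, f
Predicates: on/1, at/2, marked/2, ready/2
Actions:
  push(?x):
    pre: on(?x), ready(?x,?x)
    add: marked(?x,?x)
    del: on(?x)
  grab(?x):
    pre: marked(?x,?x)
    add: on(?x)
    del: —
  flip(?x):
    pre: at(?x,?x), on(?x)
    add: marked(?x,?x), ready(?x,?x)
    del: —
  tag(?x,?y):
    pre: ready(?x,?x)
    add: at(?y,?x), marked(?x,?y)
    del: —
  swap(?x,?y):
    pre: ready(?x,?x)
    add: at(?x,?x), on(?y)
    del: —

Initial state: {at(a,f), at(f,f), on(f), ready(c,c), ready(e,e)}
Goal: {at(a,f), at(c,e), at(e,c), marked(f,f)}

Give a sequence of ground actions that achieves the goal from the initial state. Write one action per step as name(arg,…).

1. flip(f)  →  {at(a,f), at(f,f), marked(f,f), on(f), ready(c,c), ready(e,e), ready(f,f)}
2. tag(c,e)  →  {at(a,f), at(e,c), at(f,f), marked(c,e), marked(f,f), on(f), ready(c,c), ready(e,e), ready(f,f)}
3. tag(e,c)  →  {at(a,f), at(c,e), at(e,c), at(f,f), marked(c,e), marked(e,c), marked(f,f), on(f), ready(c,c), ready(e,e), ready(f,f)}

flip(f); tag(c,e); tag(e,c)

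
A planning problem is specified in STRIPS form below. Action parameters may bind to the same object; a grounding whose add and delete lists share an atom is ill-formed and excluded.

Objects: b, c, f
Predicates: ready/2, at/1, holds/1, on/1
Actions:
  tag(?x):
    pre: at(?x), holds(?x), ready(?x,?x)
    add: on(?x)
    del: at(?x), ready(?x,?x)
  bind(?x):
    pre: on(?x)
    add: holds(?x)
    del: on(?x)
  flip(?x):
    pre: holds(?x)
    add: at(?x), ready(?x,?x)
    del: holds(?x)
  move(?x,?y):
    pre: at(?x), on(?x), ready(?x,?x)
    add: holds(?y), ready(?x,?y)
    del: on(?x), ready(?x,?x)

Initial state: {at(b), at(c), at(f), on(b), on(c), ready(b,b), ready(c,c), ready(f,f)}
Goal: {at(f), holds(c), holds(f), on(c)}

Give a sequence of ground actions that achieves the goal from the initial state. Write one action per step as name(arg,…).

bind(c); tag(c); move(b,f)

1. bind(c)  →  {at(b), at(c), at(f), holds(c), on(b), ready(b,b), ready(c,c), ready(f,f)}
2. tag(c)  →  {at(b), at(f), holds(c), on(b), on(c), ready(b,b), ready(f,f)}
3. move(b,f)  →  {at(b), at(f), holds(c), holds(f), on(c), ready(b,f), ready(f,f)}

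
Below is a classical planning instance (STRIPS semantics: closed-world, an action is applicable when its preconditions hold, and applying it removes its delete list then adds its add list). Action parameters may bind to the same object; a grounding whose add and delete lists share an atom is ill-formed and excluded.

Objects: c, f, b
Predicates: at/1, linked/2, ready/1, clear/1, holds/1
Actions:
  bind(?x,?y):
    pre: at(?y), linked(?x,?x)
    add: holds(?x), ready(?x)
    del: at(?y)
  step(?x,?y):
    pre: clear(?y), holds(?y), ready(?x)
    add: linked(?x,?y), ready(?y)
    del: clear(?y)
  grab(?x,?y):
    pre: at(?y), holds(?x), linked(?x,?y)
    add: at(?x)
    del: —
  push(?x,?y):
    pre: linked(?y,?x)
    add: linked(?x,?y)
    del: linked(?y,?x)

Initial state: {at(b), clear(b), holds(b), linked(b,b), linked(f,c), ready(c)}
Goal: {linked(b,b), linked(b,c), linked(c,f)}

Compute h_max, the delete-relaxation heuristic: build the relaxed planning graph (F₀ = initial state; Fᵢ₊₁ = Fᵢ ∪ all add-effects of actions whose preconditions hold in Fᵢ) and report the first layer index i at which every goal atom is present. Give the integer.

2

F0 = init (6 atoms)
F1 = F0 ∪ {linked(c,b), linked(c,f), ready(b)}  (9 atoms)
F2 = F1 ∪ {linked(b,c)}  (10 atoms)
goal ⊆ F2  ⇒  h_max = 2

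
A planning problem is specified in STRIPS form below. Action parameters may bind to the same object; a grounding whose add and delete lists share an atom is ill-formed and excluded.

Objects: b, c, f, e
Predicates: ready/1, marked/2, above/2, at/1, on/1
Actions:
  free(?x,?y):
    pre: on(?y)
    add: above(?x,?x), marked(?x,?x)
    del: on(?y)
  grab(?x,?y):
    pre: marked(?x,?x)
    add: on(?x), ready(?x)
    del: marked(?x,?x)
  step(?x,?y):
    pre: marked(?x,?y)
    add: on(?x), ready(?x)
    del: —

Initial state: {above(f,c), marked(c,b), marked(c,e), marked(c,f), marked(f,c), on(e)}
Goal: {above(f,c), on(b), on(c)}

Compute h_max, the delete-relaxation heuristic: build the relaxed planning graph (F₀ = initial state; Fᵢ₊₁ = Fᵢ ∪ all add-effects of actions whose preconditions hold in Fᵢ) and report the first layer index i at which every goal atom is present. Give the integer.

F0 = init (6 atoms)
F1 = F0 ∪ {above(b,b), above(c,c), above(e,e), above(f,f), marked(b,b), marked(c,c), marked(e,e), marked(f,f), on(c), on(f), ready(c), ready(f)}  (18 atoms)
F2 = F1 ∪ {on(b), ready(b), ready(e)}  (21 atoms)
goal ⊆ F2  ⇒  h_max = 2

2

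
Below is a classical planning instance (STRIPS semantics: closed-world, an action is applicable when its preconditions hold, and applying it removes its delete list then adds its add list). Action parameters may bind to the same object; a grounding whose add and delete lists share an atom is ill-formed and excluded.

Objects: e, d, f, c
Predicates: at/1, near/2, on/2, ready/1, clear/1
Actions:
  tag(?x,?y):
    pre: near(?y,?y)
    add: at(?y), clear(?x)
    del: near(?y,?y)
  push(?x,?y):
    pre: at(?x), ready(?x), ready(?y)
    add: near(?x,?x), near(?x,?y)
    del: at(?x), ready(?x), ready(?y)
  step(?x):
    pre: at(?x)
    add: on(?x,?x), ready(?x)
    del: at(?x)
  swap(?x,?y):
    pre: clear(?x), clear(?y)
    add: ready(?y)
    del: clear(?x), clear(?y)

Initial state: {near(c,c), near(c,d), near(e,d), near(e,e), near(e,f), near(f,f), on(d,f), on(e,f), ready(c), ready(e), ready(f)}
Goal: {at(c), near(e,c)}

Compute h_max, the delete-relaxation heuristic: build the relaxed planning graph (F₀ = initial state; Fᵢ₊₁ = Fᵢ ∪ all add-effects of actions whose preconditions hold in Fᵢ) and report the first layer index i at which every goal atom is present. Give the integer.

F0 = init (11 atoms)
F1 = F0 ∪ {at(c), at(e), at(f), clear(c), clear(d), clear(e), clear(f)}  (18 atoms)
F2 = F1 ∪ {near(c,e), near(c,f), near(e,c), near(f,c), near(f,e), on(c,c), on(e,e), on(f,f), ready(d)}  (27 atoms)
goal ⊆ F2  ⇒  h_max = 2

2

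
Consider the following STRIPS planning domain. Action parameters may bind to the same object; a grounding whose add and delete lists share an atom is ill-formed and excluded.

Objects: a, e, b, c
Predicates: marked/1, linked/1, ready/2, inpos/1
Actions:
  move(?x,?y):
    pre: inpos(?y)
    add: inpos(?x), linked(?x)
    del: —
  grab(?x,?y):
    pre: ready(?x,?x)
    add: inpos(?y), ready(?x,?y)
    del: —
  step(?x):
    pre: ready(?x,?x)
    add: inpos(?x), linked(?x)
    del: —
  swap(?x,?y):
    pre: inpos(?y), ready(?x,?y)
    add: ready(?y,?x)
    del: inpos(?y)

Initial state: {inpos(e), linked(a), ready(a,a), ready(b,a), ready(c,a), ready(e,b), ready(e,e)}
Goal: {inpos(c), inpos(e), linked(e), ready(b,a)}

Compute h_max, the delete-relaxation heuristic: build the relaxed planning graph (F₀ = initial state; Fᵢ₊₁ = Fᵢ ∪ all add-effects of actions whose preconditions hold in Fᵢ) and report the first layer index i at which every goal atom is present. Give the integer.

1

F0 = init (7 atoms)
F1 = F0 ∪ {inpos(a), inpos(b), inpos(c), linked(b), linked(c), linked(e), ready(a,b), ready(a,c), ready(a,e), ready(e,a), ready(e,c)}  (18 atoms)
goal ⊆ F1  ⇒  h_max = 1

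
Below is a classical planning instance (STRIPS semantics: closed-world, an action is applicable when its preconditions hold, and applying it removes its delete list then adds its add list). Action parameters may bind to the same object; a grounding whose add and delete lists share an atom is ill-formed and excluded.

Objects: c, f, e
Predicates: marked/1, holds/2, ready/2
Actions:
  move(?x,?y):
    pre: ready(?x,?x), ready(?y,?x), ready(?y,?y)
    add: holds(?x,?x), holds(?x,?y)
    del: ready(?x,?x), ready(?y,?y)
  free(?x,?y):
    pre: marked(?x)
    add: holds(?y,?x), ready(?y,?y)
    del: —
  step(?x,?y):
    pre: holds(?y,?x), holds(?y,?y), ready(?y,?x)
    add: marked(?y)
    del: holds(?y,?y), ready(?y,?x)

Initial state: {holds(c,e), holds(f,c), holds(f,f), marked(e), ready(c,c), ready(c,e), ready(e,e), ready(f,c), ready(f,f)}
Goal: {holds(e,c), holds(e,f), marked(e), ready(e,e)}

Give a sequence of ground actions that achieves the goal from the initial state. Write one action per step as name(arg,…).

move(e,c); step(c,f); free(f,e)

1. move(e,c)  →  {holds(c,e), holds(e,c), holds(e,e), holds(f,c), holds(f,f), marked(e), ready(c,e), ready(f,c), ready(f,f)}
2. step(c,f)  →  {holds(c,e), holds(e,c), holds(e,e), holds(f,c), marked(e), marked(f), ready(c,e), ready(f,f)}
3. free(f,e)  →  {holds(c,e), holds(e,c), holds(e,e), holds(e,f), holds(f,c), marked(e), marked(f), ready(c,e), ready(e,e), ready(f,f)}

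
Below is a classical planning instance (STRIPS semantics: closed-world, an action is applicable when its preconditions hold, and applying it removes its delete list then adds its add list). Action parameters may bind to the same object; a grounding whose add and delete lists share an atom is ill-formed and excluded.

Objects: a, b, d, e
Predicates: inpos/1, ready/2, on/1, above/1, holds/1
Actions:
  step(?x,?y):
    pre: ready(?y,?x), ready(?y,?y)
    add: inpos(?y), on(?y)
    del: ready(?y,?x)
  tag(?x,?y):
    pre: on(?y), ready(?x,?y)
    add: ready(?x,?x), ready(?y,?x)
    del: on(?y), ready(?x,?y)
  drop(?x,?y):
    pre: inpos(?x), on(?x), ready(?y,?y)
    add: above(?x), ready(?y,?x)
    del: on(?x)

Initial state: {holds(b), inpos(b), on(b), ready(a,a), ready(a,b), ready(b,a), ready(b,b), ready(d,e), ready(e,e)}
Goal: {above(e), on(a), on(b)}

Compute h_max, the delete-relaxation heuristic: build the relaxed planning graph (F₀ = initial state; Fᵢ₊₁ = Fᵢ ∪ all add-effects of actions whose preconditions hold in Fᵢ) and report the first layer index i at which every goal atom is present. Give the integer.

F0 = init (9 atoms)
F1 = F0 ∪ {above(b), inpos(a), inpos(e), on(a), on(e), ready(e,b)}  (15 atoms)
F2 = F1 ∪ {above(a), above(e), ready(a,e), ready(b,e), ready(d,d), ready(e,a), ready(e,d)}  (22 atoms)
goal ⊆ F2  ⇒  h_max = 2

2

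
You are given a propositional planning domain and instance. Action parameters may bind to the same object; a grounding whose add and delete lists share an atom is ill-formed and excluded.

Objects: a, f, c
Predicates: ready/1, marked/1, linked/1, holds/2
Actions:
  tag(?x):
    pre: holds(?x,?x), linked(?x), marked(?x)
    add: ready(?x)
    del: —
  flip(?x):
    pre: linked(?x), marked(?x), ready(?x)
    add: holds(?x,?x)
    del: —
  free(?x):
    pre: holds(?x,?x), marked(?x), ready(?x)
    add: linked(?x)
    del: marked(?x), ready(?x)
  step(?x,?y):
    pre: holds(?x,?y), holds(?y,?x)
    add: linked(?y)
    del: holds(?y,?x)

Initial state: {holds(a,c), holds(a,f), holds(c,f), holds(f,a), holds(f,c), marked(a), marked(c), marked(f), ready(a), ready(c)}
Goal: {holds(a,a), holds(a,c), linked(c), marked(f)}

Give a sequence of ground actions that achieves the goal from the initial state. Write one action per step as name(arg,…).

step(f,a); flip(a); step(f,c)

1. step(f,a)  →  {holds(a,c), holds(c,f), holds(f,a), holds(f,c), linked(a), marked(a), marked(c), marked(f), ready(a), ready(c)}
2. flip(a)  →  {holds(a,a), holds(a,c), holds(c,f), holds(f,a), holds(f,c), linked(a), marked(a), marked(c), marked(f), ready(a), ready(c)}
3. step(f,c)  →  {holds(a,a), holds(a,c), holds(f,a), holds(f,c), linked(a), linked(c), marked(a), marked(c), marked(f), ready(a), ready(c)}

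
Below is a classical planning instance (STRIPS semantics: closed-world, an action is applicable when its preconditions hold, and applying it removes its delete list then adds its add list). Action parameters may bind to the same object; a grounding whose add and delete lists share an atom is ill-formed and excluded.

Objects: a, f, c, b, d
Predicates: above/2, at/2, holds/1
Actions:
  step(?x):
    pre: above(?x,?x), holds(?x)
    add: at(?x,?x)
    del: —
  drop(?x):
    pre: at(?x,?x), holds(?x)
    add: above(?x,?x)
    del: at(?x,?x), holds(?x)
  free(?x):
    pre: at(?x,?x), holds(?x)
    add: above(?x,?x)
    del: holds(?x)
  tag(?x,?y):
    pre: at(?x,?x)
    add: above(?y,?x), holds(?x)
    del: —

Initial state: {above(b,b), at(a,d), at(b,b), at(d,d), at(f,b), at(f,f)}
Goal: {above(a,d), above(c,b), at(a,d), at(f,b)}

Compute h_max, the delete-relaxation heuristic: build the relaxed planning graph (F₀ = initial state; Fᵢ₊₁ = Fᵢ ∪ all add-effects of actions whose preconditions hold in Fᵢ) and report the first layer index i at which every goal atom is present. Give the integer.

F0 = init (6 atoms)
F1 = F0 ∪ {above(a,b), above(a,d), above(a,f), above(b,d), above(b,f), above(c,b), above(c,d), above(c,f), above(d,b), above(d,d), above(d,f), above(f,b), above(f,d), above(f,f), holds(b), holds(d), holds(f)}  (23 atoms)
goal ⊆ F1  ⇒  h_max = 1

1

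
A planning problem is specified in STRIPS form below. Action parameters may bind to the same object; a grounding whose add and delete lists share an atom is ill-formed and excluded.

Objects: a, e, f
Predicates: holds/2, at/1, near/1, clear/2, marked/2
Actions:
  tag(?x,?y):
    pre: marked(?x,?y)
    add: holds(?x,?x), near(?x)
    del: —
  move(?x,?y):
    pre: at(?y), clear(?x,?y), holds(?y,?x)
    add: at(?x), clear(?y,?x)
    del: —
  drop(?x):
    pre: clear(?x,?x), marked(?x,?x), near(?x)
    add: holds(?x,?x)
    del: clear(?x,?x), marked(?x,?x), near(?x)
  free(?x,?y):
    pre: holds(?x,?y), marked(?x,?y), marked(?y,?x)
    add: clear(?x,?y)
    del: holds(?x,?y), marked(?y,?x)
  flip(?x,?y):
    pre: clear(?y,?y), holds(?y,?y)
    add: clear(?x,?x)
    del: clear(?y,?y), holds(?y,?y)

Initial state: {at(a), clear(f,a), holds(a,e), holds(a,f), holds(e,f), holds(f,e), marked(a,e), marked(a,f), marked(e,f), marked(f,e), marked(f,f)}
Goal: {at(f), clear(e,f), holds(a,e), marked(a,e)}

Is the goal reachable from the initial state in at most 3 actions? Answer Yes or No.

Yes

1. move(f,a)  →  {at(a), at(f), clear(a,f), clear(f,a), holds(a,e), holds(a,f), holds(e,f), holds(f,e), marked(a,e), marked(a,f), marked(e,f), marked(f,e), marked(f,f)}
2. free(e,f)  →  {at(a), at(f), clear(a,f), clear(e,f), clear(f,a), holds(a,e), holds(a,f), holds(f,e), marked(a,e), marked(a,f), marked(e,f), marked(f,f)}
optimal plan length = 2; 2 ≤ 3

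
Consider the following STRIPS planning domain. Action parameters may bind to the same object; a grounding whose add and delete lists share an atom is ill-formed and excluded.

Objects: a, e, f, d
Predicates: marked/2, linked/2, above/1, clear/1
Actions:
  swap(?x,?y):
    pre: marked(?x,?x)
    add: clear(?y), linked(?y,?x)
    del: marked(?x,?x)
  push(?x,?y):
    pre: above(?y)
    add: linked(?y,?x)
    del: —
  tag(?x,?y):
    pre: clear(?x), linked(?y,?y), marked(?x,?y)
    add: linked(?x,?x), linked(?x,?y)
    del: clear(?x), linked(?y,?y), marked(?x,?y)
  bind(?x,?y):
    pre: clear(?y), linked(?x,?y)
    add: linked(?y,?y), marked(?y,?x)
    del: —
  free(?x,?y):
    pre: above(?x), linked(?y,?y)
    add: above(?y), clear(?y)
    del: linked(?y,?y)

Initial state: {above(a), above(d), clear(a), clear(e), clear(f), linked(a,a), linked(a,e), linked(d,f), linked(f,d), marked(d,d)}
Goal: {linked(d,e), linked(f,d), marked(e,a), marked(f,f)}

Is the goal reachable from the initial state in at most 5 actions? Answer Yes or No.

Yes

1. push(e,d)  →  {above(a), above(d), clear(a), clear(e), clear(f), linked(a,a), linked(a,e), linked(d,e), linked(d,f), linked(f,d), marked(d,d)}
2. bind(a,e)  →  {above(a), above(d), clear(a), clear(e), clear(f), linked(a,a), linked(a,e), linked(d,e), linked(d,f), linked(e,e), linked(f,d), marked(d,d), marked(e,a)}
3. bind(d,f)  →  {above(a), above(d), clear(a), clear(e), clear(f), linked(a,a), linked(a,e), linked(d,e), linked(d,f), linked(e,e), linked(f,d), linked(f,f), marked(d,d), marked(e,a), marked(f,d)}
4. bind(f,f)  →  {above(a), above(d), clear(a), clear(e), clear(f), linked(a,a), linked(a,e), linked(d,e), linked(d,f), linked(e,e), linked(f,d), linked(f,f), marked(d,d), marked(e,a), marked(f,d), marked(f,f)}
optimal plan length = 4; 4 ≤ 5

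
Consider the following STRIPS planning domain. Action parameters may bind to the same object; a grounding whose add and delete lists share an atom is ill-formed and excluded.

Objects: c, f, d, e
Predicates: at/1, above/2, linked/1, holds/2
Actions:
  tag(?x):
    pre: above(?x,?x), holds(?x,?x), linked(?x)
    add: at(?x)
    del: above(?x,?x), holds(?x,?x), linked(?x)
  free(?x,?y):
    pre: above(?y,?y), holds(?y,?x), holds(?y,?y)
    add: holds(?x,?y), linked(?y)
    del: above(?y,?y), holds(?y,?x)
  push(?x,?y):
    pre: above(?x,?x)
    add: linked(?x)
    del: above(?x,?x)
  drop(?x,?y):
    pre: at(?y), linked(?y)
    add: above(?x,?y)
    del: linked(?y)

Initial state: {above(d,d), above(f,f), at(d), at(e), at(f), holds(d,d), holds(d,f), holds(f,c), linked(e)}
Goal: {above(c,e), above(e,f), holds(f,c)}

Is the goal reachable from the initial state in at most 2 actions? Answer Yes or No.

No

1. push(f,c)  →  {above(d,d), at(d), at(e), at(f), holds(d,d), holds(d,f), holds(f,c), linked(e), linked(f)}
2. drop(c,e)  →  {above(c,e), above(d,d), at(d), at(e), at(f), holds(d,d), holds(d,f), holds(f,c), linked(f)}
3. drop(e,f)  →  {above(c,e), above(d,d), above(e,f), at(d), at(e), at(f), holds(d,d), holds(d,f), holds(f,c)}
optimal plan length = 3; 3 > 2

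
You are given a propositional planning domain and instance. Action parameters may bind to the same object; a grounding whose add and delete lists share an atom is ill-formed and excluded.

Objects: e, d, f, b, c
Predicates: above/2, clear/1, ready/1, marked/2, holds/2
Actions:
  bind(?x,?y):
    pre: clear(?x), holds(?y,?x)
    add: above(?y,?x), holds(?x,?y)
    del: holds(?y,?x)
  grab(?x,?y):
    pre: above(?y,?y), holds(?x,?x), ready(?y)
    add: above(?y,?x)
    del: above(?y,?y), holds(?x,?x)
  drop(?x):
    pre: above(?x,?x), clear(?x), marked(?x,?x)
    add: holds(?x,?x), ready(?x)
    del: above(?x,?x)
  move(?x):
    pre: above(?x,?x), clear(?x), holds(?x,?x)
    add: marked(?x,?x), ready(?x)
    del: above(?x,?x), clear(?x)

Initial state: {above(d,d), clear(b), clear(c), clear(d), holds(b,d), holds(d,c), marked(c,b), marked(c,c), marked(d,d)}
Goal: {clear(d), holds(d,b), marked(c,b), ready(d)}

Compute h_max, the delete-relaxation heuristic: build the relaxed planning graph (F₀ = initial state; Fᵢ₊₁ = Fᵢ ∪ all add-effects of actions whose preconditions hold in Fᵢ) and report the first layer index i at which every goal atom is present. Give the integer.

1

F0 = init (9 atoms)
F1 = F0 ∪ {above(b,d), above(d,c), holds(c,d), holds(d,b), holds(d,d), ready(d)}  (15 atoms)
goal ⊆ F1  ⇒  h_max = 1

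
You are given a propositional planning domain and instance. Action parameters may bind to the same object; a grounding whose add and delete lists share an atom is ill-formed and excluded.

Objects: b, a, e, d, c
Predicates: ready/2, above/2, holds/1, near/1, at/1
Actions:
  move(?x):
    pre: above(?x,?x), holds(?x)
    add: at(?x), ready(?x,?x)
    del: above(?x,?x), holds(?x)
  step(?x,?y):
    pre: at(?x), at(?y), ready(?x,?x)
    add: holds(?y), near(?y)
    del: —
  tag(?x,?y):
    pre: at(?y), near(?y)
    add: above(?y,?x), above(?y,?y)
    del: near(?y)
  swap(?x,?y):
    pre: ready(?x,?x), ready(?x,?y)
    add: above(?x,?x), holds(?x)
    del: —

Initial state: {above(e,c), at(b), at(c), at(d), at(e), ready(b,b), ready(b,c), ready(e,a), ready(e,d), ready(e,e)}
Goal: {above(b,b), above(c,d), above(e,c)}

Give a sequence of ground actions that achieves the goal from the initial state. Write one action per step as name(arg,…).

1. step(b,c)  →  {above(e,c), at(b), at(c), at(d), at(e), holds(c), near(c), ready(b,b), ready(b,c), ready(e,a), ready(e,d), ready(e,e)}
2. tag(d,c)  →  {above(c,c), above(c,d), above(e,c), at(b), at(c), at(d), at(e), holds(c), ready(b,b), ready(b,c), ready(e,a), ready(e,d), ready(e,e)}
3. swap(b,b)  →  {above(b,b), above(c,c), above(c,d), above(e,c), at(b), at(c), at(d), at(e), holds(b), holds(c), ready(b,b), ready(b,c), ready(e,a), ready(e,d), ready(e,e)}

step(b,c); tag(d,c); swap(b,b)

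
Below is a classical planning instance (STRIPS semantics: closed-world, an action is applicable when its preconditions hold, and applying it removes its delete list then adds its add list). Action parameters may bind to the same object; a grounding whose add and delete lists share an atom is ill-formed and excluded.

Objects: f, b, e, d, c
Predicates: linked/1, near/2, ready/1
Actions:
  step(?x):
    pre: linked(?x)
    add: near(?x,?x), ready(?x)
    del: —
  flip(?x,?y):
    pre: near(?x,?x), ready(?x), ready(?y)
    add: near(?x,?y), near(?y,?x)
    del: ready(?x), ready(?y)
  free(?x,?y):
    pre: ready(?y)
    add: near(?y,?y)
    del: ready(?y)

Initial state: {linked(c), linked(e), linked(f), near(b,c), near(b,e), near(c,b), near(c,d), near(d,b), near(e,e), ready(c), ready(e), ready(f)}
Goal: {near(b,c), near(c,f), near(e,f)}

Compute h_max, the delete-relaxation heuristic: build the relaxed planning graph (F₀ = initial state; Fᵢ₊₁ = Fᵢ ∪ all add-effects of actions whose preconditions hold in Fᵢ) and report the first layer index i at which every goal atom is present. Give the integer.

2

F0 = init (12 atoms)
F1 = F0 ∪ {near(c,c), near(c,e), near(e,c), near(e,f), near(f,e), near(f,f)}  (18 atoms)
F2 = F1 ∪ {near(c,f), near(f,c)}  (20 atoms)
goal ⊆ F2  ⇒  h_max = 2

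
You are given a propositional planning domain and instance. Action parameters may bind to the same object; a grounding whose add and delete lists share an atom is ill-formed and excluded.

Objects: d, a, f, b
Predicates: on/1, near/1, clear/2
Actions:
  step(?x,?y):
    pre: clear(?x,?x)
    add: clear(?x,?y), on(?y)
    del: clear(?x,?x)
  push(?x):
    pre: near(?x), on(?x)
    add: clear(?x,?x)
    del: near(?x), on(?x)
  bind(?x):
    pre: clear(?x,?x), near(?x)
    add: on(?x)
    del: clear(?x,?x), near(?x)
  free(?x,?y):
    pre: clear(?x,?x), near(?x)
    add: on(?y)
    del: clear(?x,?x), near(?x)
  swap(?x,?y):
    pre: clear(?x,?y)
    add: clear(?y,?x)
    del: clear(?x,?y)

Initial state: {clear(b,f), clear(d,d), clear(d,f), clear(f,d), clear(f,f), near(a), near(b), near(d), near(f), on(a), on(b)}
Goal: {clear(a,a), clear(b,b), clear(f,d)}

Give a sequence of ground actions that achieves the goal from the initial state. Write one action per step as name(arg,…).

push(a); push(b)

1. push(a)  →  {clear(a,a), clear(b,f), clear(d,d), clear(d,f), clear(f,d), clear(f,f), near(b), near(d), near(f), on(b)}
2. push(b)  →  {clear(a,a), clear(b,b), clear(b,f), clear(d,d), clear(d,f), clear(f,d), clear(f,f), near(d), near(f)}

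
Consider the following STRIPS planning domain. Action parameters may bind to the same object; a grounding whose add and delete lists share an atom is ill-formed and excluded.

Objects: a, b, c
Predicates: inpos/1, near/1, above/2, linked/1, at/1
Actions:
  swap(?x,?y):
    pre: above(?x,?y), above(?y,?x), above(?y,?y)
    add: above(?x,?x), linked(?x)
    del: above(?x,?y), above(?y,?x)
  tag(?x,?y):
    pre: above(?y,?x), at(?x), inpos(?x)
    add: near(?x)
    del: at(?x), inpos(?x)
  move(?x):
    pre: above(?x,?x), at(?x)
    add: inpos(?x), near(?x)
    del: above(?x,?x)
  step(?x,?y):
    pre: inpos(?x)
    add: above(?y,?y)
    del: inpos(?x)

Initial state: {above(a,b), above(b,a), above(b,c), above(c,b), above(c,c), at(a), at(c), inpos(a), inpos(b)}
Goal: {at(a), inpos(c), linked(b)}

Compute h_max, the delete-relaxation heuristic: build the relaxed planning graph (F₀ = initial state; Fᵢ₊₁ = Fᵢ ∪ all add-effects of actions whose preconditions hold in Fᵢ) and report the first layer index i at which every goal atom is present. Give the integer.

F0 = init (9 atoms)
F1 = F0 ∪ {above(a,a), above(b,b), inpos(c), linked(b), near(a), near(c)}  (15 atoms)
goal ⊆ F1  ⇒  h_max = 1

1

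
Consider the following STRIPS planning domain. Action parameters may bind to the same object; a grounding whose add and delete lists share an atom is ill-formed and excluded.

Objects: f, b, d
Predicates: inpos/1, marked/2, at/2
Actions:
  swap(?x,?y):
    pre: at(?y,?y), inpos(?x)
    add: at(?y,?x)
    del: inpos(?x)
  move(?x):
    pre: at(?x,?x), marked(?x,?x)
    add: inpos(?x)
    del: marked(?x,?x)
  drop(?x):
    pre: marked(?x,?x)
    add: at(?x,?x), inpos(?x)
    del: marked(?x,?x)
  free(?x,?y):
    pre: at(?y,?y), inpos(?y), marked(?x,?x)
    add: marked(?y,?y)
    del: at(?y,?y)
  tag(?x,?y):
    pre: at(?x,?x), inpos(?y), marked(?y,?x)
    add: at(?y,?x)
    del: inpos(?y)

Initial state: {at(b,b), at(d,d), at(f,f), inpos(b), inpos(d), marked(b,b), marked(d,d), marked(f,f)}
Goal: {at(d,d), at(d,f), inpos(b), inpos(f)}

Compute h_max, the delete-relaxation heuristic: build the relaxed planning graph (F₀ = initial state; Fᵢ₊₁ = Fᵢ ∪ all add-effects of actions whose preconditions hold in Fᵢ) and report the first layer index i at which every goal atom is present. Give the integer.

2

F0 = init (8 atoms)
F1 = F0 ∪ {at(b,d), at(d,b), at(f,b), at(f,d), inpos(f)}  (13 atoms)
F2 = F1 ∪ {at(b,f), at(d,f)}  (15 atoms)
goal ⊆ F2  ⇒  h_max = 2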